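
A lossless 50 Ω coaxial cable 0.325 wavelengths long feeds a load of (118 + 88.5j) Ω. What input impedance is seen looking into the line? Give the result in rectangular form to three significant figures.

Z_in ≈ 13.8 + j12.1 Ω

βl = 2π × 0.325 = 117°
tan(βl) = tan(117°) = -1.96
Z_in = Z_0·(Z_L + jZ_0·tanβl)/(Z_0 + jZ_L·tanβl)
     = 50·(118 − j9.63)/(224 − j232)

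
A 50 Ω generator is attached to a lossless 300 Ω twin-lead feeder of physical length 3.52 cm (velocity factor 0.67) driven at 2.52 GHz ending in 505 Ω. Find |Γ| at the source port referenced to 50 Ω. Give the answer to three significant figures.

λ = v/f = 0.67·c / 2.52 GHz = 0.0798 m
βl = 2π·l/λ = 2π × 0.441 = 159°
tan(βl) = -0.386
Z_in = Z_0·(Z_L + jZ_0·tanβl)/(Z_0 + jZ_L·tanβl) = 408 + j149 Ω
Γ_s = (Z_in − Z_s)/(Z_in + Z_s) = (358 + j149)/(458 + j149), |Γ_s| = 0.805

|Γ| ≈ 0.805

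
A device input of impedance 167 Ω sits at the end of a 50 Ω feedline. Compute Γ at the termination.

Γ = 0.539

Γ = (Z_L − Z_0)/(Z_L + Z_0) = (167 − 50)/(167 + 50) = 117/217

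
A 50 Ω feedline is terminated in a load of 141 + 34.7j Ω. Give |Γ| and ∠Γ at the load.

Γ ≈ 0.502 ∠ 10.6°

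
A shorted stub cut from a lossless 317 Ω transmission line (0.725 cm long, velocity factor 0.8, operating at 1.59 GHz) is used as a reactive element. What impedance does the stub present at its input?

λ = v/f = 0.8·c / 1.59 GHz = 0.151 m
βl = 2π·l/λ = 2π × 0.048 = 17.3°
tan(βl) = 0.311
For a shorted stub, Z_in = jZ_0·tan(βl)

Z_in ≈ +j98.7 Ω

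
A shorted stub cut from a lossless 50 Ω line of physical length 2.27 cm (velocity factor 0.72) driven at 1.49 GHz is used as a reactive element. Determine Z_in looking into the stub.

Z_in ≈ +j75.2 Ω

λ = v/f = 0.72·c / 1.49 GHz = 0.145 m
βl = 2π·l/λ = 2π × 0.157 = 56.4°
tan(βl) = 1.5
For a shorted stub, Z_in = jZ_0·tan(βl)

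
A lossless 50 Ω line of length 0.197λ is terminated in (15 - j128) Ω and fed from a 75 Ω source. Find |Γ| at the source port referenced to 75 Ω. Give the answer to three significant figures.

|Γ| ≈ 0.949

βl = 2π × 0.197 = 70.9°
tan(βl) = 2.89
Z_in = Z_0·(Z_L + jZ_0·tanβl)/(Z_0 + jZ_L·tanβl) = 1.97 + j1.77 Ω
Γ_s = (Z_in − Z_s)/(Z_in + Z_s) = (-73 + j1.77)/(77 + j1.77), |Γ_s| = 0.949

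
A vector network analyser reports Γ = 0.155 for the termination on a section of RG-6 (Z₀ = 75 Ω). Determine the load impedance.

Z_L ≈ 103 Ω

Z_L = Z_0·(1 + Γ)/(1 − Γ) = 75·(1.16)/(0.845)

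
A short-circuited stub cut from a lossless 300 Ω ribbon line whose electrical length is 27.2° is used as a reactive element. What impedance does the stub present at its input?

tan(βl) = 0.514
For a short-circuited stub, Z_in = jZ_0·tan(βl)

Z_in ≈ +j154 Ω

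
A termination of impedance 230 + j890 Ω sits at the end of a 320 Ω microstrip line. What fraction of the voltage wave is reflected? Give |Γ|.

|Γ| ≈ 0.855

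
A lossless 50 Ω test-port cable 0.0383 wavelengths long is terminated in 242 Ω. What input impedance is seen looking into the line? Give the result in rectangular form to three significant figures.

Z_in ≈ 106 − j114 Ω

βl = 2π × 0.0383 = 13.8°
tan(βl) = tan(13.8°) = 0.245
Z_in = Z_0·(Z_L + jZ_0·tanβl)/(Z_0 + jZ_L·tanβl)
     = 50·(242 + j12.3)/(50 + j59.4)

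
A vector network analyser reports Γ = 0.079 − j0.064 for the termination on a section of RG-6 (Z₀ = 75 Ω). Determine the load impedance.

Z_L = Z_0·(1 + Γ)/(1 − Γ) = 75·(1.08 − j0.064)/(0.921 + j0.064)

Z_L ≈ 87.1 − j11.3 Ω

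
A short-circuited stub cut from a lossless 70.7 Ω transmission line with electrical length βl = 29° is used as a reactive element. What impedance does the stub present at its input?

Z_in ≈ +j39.2 Ω

tan(βl) = 0.554
For a short-circuited stub, Z_in = jZ_0·tan(βl)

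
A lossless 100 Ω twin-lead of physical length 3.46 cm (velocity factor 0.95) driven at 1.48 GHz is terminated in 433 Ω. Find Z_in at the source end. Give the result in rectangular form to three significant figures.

λ = v/f = 0.95·c / 1.48 GHz = 0.193 m
βl = 2π·l/λ = 2π × 0.18 = 64.7°
tan(βl) = tan(64.7°) = 2.11
Z_in = Z_0·(Z_L + jZ_0·tanβl)/(Z_0 + jZ_L·tanβl)
     = 100·(433 + j211)/(100 + j915)

Z_in ≈ 27.9 − j44.3 Ω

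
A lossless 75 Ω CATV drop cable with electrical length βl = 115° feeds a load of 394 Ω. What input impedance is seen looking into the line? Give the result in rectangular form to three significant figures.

Z_in ≈ 17.2 + j33.4 Ω

tan(βl) = tan(115°) = -2.14
Z_in = Z_0·(Z_L + jZ_0·tanβl)/(Z_0 + jZ_L·tanβl)
     = 75·(394 − j161)/(75 − j845)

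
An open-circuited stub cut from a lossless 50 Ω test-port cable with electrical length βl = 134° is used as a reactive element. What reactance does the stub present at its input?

X_in ≈ 48.3 Ω (inductive)

tan(βl) = -1.04
For an open-circuited stub, Z_in = −jZ_0·cot(βl) = −jZ_0/tan(βl)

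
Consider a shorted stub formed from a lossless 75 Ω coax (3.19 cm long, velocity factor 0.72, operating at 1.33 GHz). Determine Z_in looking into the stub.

λ = v/f = 0.72·c / 1.33 GHz = 0.162 m
βl = 2π·l/λ = 2π × 0.196 = 70.7°
tan(βl) = 2.86
For a shorted stub, Z_in = jZ_0·tan(βl)

Z_in ≈ +j214 Ω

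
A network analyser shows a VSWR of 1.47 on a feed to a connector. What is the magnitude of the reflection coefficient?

|Γ| ≈ 0.19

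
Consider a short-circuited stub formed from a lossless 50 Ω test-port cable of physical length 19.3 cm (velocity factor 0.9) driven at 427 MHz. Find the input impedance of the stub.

λ = v/f = 0.9·c / 427 MHz = 0.632 m
βl = 2π·l/λ = 2π × 0.305 = 110°
tan(βl) = -2.77
For a short-circuited stub, Z_in = jZ_0·tan(βl)

Z_in ≈ −j138 Ω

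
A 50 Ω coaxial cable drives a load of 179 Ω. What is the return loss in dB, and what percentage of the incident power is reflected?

Γ = (179 − 50)/(179 + 50) = 0.563
RL = −20·log₁₀(0.563) = 4.98 dB
P_refl/P_inc = |Γ|² = 0.317

RL ≈ 4.98 dB; 31.7% of incident power reflected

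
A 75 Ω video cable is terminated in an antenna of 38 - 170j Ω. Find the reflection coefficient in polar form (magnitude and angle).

Γ ≈ 0.852 ∠ -45.9°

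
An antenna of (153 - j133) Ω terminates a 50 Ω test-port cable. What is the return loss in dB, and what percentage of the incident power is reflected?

RL ≈ 3.18 dB; 48% of incident power reflected

Γ = (103 − j133)/(203 − j133), |Γ| = 0.693
RL = −20·log₁₀(0.693) = 3.18 dB
P_refl/P_inc = |Γ|² = 0.48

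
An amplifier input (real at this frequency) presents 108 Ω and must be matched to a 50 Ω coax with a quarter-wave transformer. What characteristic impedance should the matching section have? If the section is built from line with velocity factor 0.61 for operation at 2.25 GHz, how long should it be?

Z_qwt = √(Z_0·R_L) = √(50 × 108) = √5400
λ = 0.61·c/f = 0.0813 m, so l = λ/4 = 0.0203 m

Z_qwt ≈ 73.5 Ω; length ≈ 2.03 cm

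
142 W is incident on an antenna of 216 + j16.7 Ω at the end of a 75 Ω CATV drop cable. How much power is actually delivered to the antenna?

P_delivered ≈ 108 W

|Γ| = |(141 + j16.7)/(291 + j16.7)| = 0.487
|Γ|² = 0.237
P_refl = |Γ|²·P_inc = 33.7 W, P_del = (1 − |Γ|²)·P_inc = 108 W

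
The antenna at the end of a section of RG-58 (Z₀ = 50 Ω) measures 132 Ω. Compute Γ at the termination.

Γ = 0.451

Γ = (Z_L − Z_0)/(Z_L + Z_0) = (132 − 50)/(132 + 50) = 82/182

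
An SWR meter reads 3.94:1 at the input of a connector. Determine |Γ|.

|Γ| ≈ 0.595

|Γ| = (S − 1)/(S + 1) = (3.94 − 1)/(3.94 + 1) = 2.94/4.94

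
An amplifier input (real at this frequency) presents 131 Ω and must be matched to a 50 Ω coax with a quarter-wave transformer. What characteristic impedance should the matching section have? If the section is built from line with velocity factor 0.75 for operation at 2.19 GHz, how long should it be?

Z_qwt ≈ 80.9 Ω; length ≈ 2.57 cm

Z_qwt = √(Z_0·R_L) = √(50 × 131) = √6550
λ = 0.75·c/f = 0.103 m, so l = λ/4 = 0.0257 m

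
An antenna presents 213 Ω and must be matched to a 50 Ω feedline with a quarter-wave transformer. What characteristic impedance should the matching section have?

Z_qwt = √(Z_0·R_L) = √(50 × 213) = √10650

Z_qwt ≈ 103 Ω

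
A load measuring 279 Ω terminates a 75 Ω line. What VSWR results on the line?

Γ = (279 − 75)/(279 + 75) = 0.576
VSWR = (1 + 0.576)/(1 − 0.576)

VSWR ≈ 3.72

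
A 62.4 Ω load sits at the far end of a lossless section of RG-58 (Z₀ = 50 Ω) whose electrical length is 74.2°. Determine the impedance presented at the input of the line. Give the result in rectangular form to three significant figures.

Z_in ≈ 41.2 − j4.82 Ω

tan(βl) = tan(74.2°) = 3.53
Z_in = Z_0·(Z_L + jZ_0·tanβl)/(Z_0 + jZ_L·tanβl)
     = 50·(62.4 + j177)/(50 + j221)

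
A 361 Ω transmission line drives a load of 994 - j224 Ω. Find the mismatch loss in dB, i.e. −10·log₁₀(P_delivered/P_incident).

mismatch loss ≈ 1.19 dB

Γ = (633 − j224)/(1355 − j224), |Γ| = 0.489
|Γ|² = 0.239, so P_del/P_inc = 1 − |Γ|² = 0.761
ML = −10·log₁₀(1 − |Γ|²)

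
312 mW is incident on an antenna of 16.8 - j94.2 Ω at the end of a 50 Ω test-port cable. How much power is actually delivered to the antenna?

|Γ| = |(-33.2 − j94.2)/(66.8 − j94.2)| = 0.865
|Γ|² = 0.748
P_refl = |Γ|²·P_inc = 233 mW, P_del = (1 − |Γ|²)·P_inc = 78.6 mW

P_delivered ≈ 78.6 mW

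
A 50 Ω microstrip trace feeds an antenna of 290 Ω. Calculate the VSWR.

For a purely resistive load, VSWR = R_L/Z_0 or Z_0/R_L (whichever > 1) = 290/50

VSWR ≈ 5.8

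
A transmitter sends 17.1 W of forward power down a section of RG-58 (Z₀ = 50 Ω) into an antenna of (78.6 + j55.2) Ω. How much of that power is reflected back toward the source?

P_reflected ≈ 3.37 W

|Γ| = |(28.6 + j55.2)/(128.6 + j55.2)| = 0.444
|Γ|² = 0.197
P_refl = |Γ|²·P_inc = 3.37 W, P_del = (1 − |Γ|²)·P_inc = 13.7 W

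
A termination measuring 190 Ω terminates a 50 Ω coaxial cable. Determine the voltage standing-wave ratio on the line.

VSWR ≈ 3.8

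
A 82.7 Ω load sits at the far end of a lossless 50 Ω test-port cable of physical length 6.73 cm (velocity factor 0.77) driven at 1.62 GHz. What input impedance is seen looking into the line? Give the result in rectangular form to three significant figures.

Z_in ≈ 78.5 + j14.2 Ω

λ = v/f = 0.77·c / 1.62 GHz = 0.143 m
βl = 2π·l/λ = 2π × 0.472 = 170°
tan(βl) = tan(170°) = -0.178
Z_in = Z_0·(Z_L + jZ_0·tanβl)/(Z_0 + jZ_L·tanβl)
     = 50·(82.7 − j8.9)/(50 − j14.7)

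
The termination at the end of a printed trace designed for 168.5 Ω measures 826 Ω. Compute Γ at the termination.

Γ = 0.661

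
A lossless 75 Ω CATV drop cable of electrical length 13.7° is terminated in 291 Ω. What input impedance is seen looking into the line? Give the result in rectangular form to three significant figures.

tan(βl) = tan(13.7°) = 0.244
Z_in = Z_0·(Z_L + jZ_0·tanβl)/(Z_0 + jZ_L·tanβl)
     = 75·(291 + j18.3)/(75 + j70.9)

Z_in ≈ 163 − j136 Ω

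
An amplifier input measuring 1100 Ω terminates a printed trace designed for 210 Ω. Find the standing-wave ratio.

VSWR ≈ 5.24

For a purely resistive load, VSWR = R_L/Z_0 or Z_0/R_L (whichever > 1) = 1100/210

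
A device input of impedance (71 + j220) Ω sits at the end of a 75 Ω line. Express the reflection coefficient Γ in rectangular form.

Γ ≈ 0.686 + j0.473

Γ = (Z_L − Z_0)/(Z_L + Z_0) = (-4 + j220)/(146 + j220)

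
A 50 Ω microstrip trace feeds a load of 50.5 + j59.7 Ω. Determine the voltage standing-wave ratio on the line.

VSWR ≈ 3.09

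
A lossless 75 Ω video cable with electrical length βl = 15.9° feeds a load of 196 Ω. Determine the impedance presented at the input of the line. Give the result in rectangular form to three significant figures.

Z_in ≈ 136 − j80.1 Ω

tan(βl) = tan(15.9°) = 0.285
Z_in = Z_0·(Z_L + jZ_0·tanβl)/(Z_0 + jZ_L·tanβl)
     = 75·(196 + j21.4)/(75 + j55.8)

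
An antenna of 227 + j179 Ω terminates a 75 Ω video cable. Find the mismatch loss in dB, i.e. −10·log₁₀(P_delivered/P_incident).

mismatch loss ≈ 2.58 dB

Γ = (152 + j179)/(302 + j179), |Γ| = 0.669
|Γ|² = 0.447, so P_del/P_inc = 1 − |Γ|² = 0.553
ML = −10·log₁₀(1 − |Γ|²)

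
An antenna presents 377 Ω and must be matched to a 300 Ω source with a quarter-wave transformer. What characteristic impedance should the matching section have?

Z_qwt ≈ 336 Ω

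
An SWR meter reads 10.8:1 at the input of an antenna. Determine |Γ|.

|Γ| ≈ 0.831

|Γ| = (S − 1)/(S + 1) = (10.8 − 1)/(10.8 + 1) = 9.8/11.8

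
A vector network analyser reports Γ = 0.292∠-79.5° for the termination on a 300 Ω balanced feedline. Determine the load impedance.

Z_L = Z_0·(1 + Γ)/(1 − Γ) = 300·(1.05 − j0.287)/(0.947 + j0.287)

Z_L ≈ 280 − j176 Ω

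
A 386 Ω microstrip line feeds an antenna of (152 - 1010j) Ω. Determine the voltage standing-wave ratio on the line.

Γ = (Z_L − Z_0)/(Z_L + Z_0) = (-234 − j1010)/(538 − j1010)
|Γ| = 1040/1140 = 0.906
VSWR = (1 + |Γ|)/(1 − |Γ|) = 1.91/0.094

VSWR ≈ 20.3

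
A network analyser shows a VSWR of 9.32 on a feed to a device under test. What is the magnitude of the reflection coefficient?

|Γ| ≈ 0.806

|Γ| = (S − 1)/(S + 1) = (9.32 − 1)/(9.32 + 1) = 8.32/10.3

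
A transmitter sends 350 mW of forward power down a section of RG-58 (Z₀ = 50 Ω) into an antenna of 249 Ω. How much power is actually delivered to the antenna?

P_delivered ≈ 195 mW

Γ = (249 − 50)/(249 + 50) = 0.666
|Γ|² = 0.443
P_refl = |Γ|²·P_inc = 155 mW, P_del = (1 − |Γ|²)·P_inc = 195 mW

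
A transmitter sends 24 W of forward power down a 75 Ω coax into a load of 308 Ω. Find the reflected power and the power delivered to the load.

P_reflected ≈ 8.88 W; P_delivered ≈ 15.1 W

Γ = (308 − 75)/(308 + 75) = 0.608
|Γ|² = 0.37
P_refl = |Γ|²·P_inc = 8.88 W, P_del = (1 − |Γ|²)·P_inc = 15.1 W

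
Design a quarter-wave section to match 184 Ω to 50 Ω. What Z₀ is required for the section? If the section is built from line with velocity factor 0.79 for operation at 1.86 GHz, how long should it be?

Z_qwt ≈ 95.9 Ω; length ≈ 3.19 cm

Z_qwt = √(Z_0·R_L) = √(50 × 184) = √9200
λ = 0.79·c/f = 0.127 m, so l = λ/4 = 0.0319 m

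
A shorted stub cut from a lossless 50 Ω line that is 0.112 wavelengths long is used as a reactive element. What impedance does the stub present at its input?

βl = 2π × 0.112 = 40.3°
tan(βl) = 0.849
For a shorted stub, Z_in = jZ_0·tan(βl)

Z_in ≈ +j42.4 Ω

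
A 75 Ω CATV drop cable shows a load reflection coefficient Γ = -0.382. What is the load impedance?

Z_L = Z_0·(1 + Γ)/(1 − Γ) = 75·(0.618)/(1.38)

Z_L ≈ 33.5 Ω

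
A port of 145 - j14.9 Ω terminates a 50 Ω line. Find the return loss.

RL ≈ 6.17 dB

Γ = (95 − j14.9)/(195 − j14.9), |Γ| = 0.492
RL = −20·log₁₀|Γ| = −20·log₁₀(0.492)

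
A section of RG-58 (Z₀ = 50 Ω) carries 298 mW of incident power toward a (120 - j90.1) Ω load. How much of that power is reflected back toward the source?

|Γ| = |(70 − j90.1)/(170 − j90.1)| = 0.593
|Γ|² = 0.352
P_refl = |Γ|²·P_inc = 105 mW, P_del = (1 − |Γ|²)·P_inc = 193 mW

P_reflected ≈ 105 mW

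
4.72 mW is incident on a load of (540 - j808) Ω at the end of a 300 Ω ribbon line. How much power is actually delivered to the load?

P_delivered ≈ 2.25 mW

|Γ| = |(240 − j808)/(840 − j808)| = 0.723
|Γ|² = 0.523
P_refl = |Γ|²·P_inc = 2.47 mW, P_del = (1 − |Γ|²)·P_inc = 2.25 mW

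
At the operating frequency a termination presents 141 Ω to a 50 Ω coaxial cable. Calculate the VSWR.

VSWR ≈ 2.82

Γ = (141 − 50)/(141 + 50) = 0.476
VSWR = (1 + 0.476)/(1 − 0.476)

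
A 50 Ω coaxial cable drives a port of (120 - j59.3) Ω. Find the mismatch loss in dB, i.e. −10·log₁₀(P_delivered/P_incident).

mismatch loss ≈ 1.31 dB

Γ = (70 − j59.3)/(170 − j59.3), |Γ| = 0.51
|Γ|² = 0.26, so P_del/P_inc = 1 − |Γ|² = 0.74
ML = −10·log₁₀(1 − |Γ|²)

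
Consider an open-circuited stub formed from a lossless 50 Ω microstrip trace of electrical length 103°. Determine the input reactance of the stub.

tan(βl) = -4.33
For an open-circuited stub, Z_in = −jZ_0·cot(βl) = −jZ_0/tan(βl)

X_in ≈ 11.5 Ω (inductive)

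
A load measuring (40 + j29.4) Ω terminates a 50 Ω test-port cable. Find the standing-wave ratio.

Γ = (Z_L − Z_0)/(Z_L + Z_0) = (-10 + j29.4)/(90 + j29.4)
|Γ| = 31.1/94.7 = 0.328
VSWR = (1 + |Γ|)/(1 − |Γ|) = 1.33/0.672

VSWR ≈ 1.98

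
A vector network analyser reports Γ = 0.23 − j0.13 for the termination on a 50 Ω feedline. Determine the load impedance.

Z_L = Z_0·(1 + Γ)/(1 − Γ) = 50·(1.23 − j0.13)/(0.77 + j0.13)

Z_L ≈ 76.3 − j21.3 Ω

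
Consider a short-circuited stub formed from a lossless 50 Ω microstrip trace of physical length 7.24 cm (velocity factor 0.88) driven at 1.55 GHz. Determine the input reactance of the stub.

X_in ≈ -25.4 Ω (capacitive)

λ = v/f = 0.88·c / 1.55 GHz = 0.17 m
βl = 2π·l/λ = 2π × 0.425 = 153°
tan(βl) = -0.509
For a short-circuited stub, Z_in = jZ_0·tan(βl)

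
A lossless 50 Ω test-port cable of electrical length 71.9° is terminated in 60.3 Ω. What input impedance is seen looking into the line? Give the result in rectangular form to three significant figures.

Z_in ≈ 42.7 − j4.76 Ω

tan(βl) = tan(71.9°) = 3.06
Z_in = Z_0·(Z_L + jZ_0·tanβl)/(Z_0 + jZ_L·tanβl)
     = 50·(60.3 + j153)/(50 + j184)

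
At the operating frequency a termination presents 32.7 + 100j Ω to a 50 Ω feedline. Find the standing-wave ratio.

Γ = (Z_L − Z_0)/(Z_L + Z_0) = (-17.3 + j100)/(82.7 + j100)
|Γ| = 101/130 = 0.782
VSWR = (1 + |Γ|)/(1 − |Γ|) = 1.78/0.218

VSWR ≈ 8.18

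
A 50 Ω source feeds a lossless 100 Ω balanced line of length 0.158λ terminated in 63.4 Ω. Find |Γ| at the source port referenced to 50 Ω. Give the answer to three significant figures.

|Γ| ≈ 0.456

βl = 2π × 0.158 = 56.9°
tan(βl) = 1.53
Z_in = Z_0·(Z_L + jZ_0·tanβl)/(Z_0 + jZ_L·tanβl) = 109 + j47.1 Ω
Γ_s = (Z_in − Z_s)/(Z_in + Z_s) = (59.2 + j47.1)/(159 + j47.1), |Γ_s| = 0.456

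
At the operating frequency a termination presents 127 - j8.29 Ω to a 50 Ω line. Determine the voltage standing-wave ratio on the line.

Γ = (Z_L − Z_0)/(Z_L + Z_0) = (77 − j8.29)/(177 − j8.29)
|Γ| = 77.4/177 = 0.437
VSWR = (1 + |Γ|)/(1 − |Γ|) = 1.44/0.563

VSWR ≈ 2.55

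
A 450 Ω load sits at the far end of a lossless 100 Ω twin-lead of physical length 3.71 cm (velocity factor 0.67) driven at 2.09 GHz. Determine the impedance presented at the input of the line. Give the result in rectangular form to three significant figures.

λ = v/f = 0.67·c / 2.09 GHz = 0.0962 m
βl = 2π·l/λ = 2π × 0.386 = 139°
tan(βl) = tan(139°) = -0.873
Z_in = Z_0·(Z_L + jZ_0·tanβl)/(Z_0 + jZ_L·tanβl)
     = 100·(450 − j87.3)/(100 − j393)

Z_in ≈ 48.2 + j102 Ω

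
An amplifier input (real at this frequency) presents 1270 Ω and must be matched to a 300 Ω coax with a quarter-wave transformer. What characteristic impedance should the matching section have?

Z_qwt = √(Z_0·R_L) = √(300 × 1270) = √381000

Z_qwt ≈ 617 Ω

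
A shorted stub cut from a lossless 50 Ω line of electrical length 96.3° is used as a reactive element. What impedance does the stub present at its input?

tan(βl) = -9.06
For a shorted stub, Z_in = jZ_0·tan(βl)

Z_in ≈ −j453 Ω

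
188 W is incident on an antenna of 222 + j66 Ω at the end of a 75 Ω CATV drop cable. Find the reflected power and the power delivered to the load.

|Γ| = |(147 + j66)/(297 + j66)| = 0.53
|Γ|² = 0.281
P_refl = |Γ|²·P_inc = 52.7 W, P_del = (1 − |Γ|²)·P_inc = 135 W

P_reflected ≈ 52.7 W; P_delivered ≈ 135 W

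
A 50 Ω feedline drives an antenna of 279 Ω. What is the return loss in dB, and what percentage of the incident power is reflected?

RL ≈ 3.15 dB; 48.4% of incident power reflected

Γ = (279 − 50)/(279 + 50) = 0.696
RL = −20·log₁₀(0.696) = 3.15 dB
P_refl/P_inc = |Γ|² = 0.484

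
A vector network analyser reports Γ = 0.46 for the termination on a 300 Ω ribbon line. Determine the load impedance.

Z_L ≈ 811 Ω

Z_L = Z_0·(1 + Γ)/(1 − Γ) = 300·(1.46)/(0.54)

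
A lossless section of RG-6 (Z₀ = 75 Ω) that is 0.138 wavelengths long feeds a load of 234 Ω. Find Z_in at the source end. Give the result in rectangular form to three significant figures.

Z_in ≈ 38.5 − j53.2 Ω

βl = 2π × 0.138 = 49.7°
tan(βl) = tan(49.7°) = 1.18
Z_in = Z_0·(Z_L + jZ_0·tanβl)/(Z_0 + jZ_L·tanβl)
     = 75·(234 + j88.4)/(75 + j276)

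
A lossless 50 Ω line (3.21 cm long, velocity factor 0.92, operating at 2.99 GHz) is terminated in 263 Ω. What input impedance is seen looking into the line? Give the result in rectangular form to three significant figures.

λ = v/f = 0.92·c / 2.99 GHz = 0.0923 m
βl = 2π·l/λ = 2π × 0.348 = 125°
tan(βl) = tan(125°) = -1.42
Z_in = Z_0·(Z_L + jZ_0·tanβl)/(Z_0 + jZ_L·tanβl)
     = 50·(263 − j70.9)/(50 − j373)

Z_in ≈ 14 + j33.4 Ω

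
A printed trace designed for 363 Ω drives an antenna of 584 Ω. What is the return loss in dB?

RL ≈ 12.6 dB

Γ = (584 − 363)/(584 + 363) = 0.233
RL = −20·log₁₀|Γ| = −20·log₁₀(0.233)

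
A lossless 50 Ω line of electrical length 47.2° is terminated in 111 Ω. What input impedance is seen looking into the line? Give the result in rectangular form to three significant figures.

Z_in ≈ 35.6 − j31.4 Ω

tan(βl) = tan(47.2°) = 1.08
Z_in = Z_0·(Z_L + jZ_0·tanβl)/(Z_0 + jZ_L·tanβl)
     = 50·(111 + j54)/(50 + j120)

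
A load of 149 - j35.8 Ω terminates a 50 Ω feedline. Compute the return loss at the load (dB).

RL ≈ 5.67 dB

Γ = (99 − j35.8)/(199 − j35.8), |Γ| = 0.521
RL = −20·log₁₀|Γ| = −20·log₁₀(0.521)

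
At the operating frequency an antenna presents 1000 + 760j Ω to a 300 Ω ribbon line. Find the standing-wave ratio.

Γ = (Z_L − Z_0)/(Z_L + Z_0) = (700 + j760)/(1300 + j760)
|Γ| = 1030/1510 = 0.686
VSWR = (1 + |Γ|)/(1 − |Γ|) = 1.69/0.314

VSWR ≈ 5.37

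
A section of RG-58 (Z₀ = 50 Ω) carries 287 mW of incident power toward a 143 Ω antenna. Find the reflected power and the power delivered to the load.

Γ = (143 − 50)/(143 + 50) = 0.482
|Γ|² = 0.232
P_refl = |Γ|²·P_inc = 66.6 mW, P_del = (1 − |Γ|²)·P_inc = 220 mW

P_reflected ≈ 66.6 mW; P_delivered ≈ 220 mW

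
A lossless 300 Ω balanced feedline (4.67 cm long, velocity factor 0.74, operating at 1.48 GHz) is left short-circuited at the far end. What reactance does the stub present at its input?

X_in ≈ -740 Ω (capacitive)

λ = v/f = 0.74·c / 1.48 GHz = 0.15 m
βl = 2π·l/λ = 2π × 0.311 = 112°
tan(βl) = -2.47
For a short-circuited stub, Z_in = jZ_0·tan(βl)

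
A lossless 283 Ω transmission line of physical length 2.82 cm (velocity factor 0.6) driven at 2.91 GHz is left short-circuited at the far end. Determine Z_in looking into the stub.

λ = v/f = 0.6·c / 2.91 GHz = 0.0619 m
βl = 2π·l/λ = 2π × 0.456 = 164°
tan(βl) = -0.284
For a short-circuited stub, Z_in = jZ_0·tan(βl)

Z_in ≈ −j80.5 Ω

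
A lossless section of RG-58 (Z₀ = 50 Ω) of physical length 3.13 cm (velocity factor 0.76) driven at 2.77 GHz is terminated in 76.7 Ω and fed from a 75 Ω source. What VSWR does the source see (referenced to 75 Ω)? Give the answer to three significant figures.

VSWR ≈ 1.78

λ = v/f = 0.76·c / 2.77 GHz = 0.0823 m
βl = 2π·l/λ = 2π × 0.38 = 137°
tan(βl) = -0.936
Z_in = Z_0·(Z_L + jZ_0·tanβl)/(Z_0 + jZ_L·tanβl) = 47 + j20.7 Ω
Γ_s = (Z_in − Z_s)/(Z_in + Z_s) = (-28 + j20.7)/(122 + j20.7), |Γ_s| = 0.281
VSWR = (1 + |Γ_s|)/(1 − |Γ_s|)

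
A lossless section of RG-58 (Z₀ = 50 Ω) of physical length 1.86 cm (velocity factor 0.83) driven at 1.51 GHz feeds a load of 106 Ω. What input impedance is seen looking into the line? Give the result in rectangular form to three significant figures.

Z_in ≈ 42.7 − j34.8 Ω

λ = v/f = 0.83·c / 1.51 GHz = 0.165 m
βl = 2π·l/λ = 2π × 0.113 = 40.6°
tan(βl) = tan(40.6°) = 0.857
Z_in = Z_0·(Z_L + jZ_0·tanβl)/(Z_0 + jZ_L·tanβl)
     = 50·(106 + j42.9)/(50 + j90.9)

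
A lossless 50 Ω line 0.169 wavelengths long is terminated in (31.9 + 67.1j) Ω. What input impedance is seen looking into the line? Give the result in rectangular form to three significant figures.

Z_in ≈ 40.9 − j78.2 Ω

βl = 2π × 0.169 = 60.8°
tan(βl) = tan(60.8°) = 1.79
Z_in = Z_0·(Z_L + jZ_0·tanβl)/(Z_0 + jZ_L·tanβl)
     = 50·(31.9 + j157)/(-70.3 + j57.2)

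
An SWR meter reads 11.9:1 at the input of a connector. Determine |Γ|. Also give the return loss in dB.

|Γ| = (S − 1)/(S + 1) = (11.9 − 1)/(11.9 + 1) = 10.9/12.9
RL = −20·log₁₀|Γ| = −20·log₁₀(0.845)

|Γ| ≈ 0.845; return loss ≈ 1.46 dB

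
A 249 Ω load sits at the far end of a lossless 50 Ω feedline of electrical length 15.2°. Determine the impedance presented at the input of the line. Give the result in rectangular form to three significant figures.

tan(βl) = tan(15.2°) = 0.272
Z_in = Z_0·(Z_L + jZ_0·tanβl)/(Z_0 + jZ_L·tanβl)
     = 50·(249 + j13.6)/(50 + j67.7)

Z_in ≈ 94.5 − j114 Ω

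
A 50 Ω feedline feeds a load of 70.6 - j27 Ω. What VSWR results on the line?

VSWR ≈ 1.76

Γ = (Z_L − Z_0)/(Z_L + Z_0) = (20.6 − j27)/(120.6 − j27)
|Γ| = 34/124 = 0.275
VSWR = (1 + |Γ|)/(1 − |Γ|) = 1.27/0.725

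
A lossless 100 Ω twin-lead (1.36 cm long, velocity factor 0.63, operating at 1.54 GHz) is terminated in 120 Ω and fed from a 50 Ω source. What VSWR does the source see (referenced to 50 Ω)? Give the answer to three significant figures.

VSWR ≈ 2.12

λ = v/f = 0.63·c / 1.54 GHz = 0.123 m
βl = 2π·l/λ = 2π × 0.111 = 39.9°
tan(βl) = 0.836
Z_in = Z_0·(Z_L + jZ_0·tanβl)/(Z_0 + jZ_L·tanβl) = 102 − j18.3 Ω
Γ_s = (Z_in − Z_s)/(Z_in + Z_s) = (51.6 − j18.3)/(152 − j18.3), |Γ_s| = 0.359
VSWR = (1 + |Γ_s|)/(1 − |Γ_s|)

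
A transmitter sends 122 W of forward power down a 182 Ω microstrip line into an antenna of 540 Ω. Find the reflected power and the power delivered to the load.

P_reflected ≈ 30 W; P_delivered ≈ 92 W

Γ = (540 − 182)/(540 + 182) = 0.496
|Γ|² = 0.246
P_refl = |Γ|²·P_inc = 30 W, P_del = (1 − |Γ|²)·P_inc = 92 W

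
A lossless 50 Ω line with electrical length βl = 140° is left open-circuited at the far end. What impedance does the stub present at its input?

Z_in ≈ +j59.6 Ω

tan(βl) = -0.839
For an open-circuited stub, Z_in = −jZ_0·cot(βl) = −jZ_0/tan(βl)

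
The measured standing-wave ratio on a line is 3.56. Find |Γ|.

|Γ| = (S − 1)/(S + 1) = (3.56 − 1)/(3.56 + 1) = 2.56/4.56

|Γ| ≈ 0.561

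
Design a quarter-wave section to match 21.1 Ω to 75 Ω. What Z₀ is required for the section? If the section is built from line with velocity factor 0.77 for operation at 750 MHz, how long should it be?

Z_qwt = √(Z_0·R_L) = √(75 × 21.1) = √1582
λ = 0.77·c/f = 0.308 m, so l = λ/4 = 0.077 m

Z_qwt ≈ 39.8 Ω; length ≈ 7.7 cm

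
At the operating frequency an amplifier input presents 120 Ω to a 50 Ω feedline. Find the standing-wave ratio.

VSWR ≈ 2.4

For a purely resistive load, VSWR = R_L/Z_0 or Z_0/R_L (whichever > 1) = 120/50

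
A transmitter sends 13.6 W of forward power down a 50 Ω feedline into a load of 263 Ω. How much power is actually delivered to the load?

Γ = (263 − 50)/(263 + 50) = 0.681
|Γ|² = 0.463
P_refl = |Γ|²·P_inc = 6.3 W, P_del = (1 − |Γ|²)·P_inc = 7.3 W

P_delivered ≈ 7.3 W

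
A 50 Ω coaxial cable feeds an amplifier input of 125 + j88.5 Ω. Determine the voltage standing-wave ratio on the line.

VSWR ≈ 3.9

Γ = (Z_L − Z_0)/(Z_L + Z_0) = (75 + j88.5)/(175 + j88.5)
|Γ| = 116/196 = 0.592
VSWR = (1 + |Γ|)/(1 − |Γ|) = 1.59/0.408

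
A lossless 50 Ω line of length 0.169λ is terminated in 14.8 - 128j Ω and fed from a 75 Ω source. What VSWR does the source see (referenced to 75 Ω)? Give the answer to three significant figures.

VSWR ≈ 38.2

βl = 2π × 0.169 = 60.8°
tan(βl) = 1.79
Z_in = Z_0·(Z_L + jZ_0·tanβl)/(Z_0 + jZ_L·tanβl) = 1.98 − j7.06 Ω
Γ_s = (Z_in − Z_s)/(Z_in + Z_s) = (-73 − j7.06)/(77 − j7.06), |Γ_s| = 0.949
VSWR = (1 + |Γ_s|)/(1 − |Γ_s|)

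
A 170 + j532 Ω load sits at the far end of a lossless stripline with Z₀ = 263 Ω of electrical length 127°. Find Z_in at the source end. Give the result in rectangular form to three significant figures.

Z_in ≈ 32.8 + j57.3 Ω

tan(βl) = tan(127°) = -1.33
Z_in = Z_0·(Z_L + jZ_0·tanβl)/(Z_0 + jZ_L·tanβl)
     = 263·(170 + j183)/(969 − j226)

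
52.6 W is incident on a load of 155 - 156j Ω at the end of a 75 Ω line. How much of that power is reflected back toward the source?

P_reflected ≈ 20.9 W

|Γ| = |(80 − j156)/(230 − j156)| = 0.631
|Γ|² = 0.398
P_refl = |Γ|²·P_inc = 20.9 W, P_del = (1 − |Γ|²)·P_inc = 31.7 W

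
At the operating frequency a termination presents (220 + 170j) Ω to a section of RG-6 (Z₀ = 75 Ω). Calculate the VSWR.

VSWR ≈ 4.82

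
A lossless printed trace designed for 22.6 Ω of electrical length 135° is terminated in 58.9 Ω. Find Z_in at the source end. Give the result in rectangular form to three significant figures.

tan(βl) = tan(135°) = -1
Z_in = Z_0·(Z_L + jZ_0·tanβl)/(Z_0 + jZ_L·tanβl)
     = 22.6·(58.9 − j22.6)/(22.6 − j58.9)

Z_in ≈ 15.1 + j16.8 Ω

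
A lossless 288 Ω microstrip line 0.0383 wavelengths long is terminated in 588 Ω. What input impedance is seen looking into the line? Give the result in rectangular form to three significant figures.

Z_in ≈ 498 − j179 Ω

βl = 2π × 0.0383 = 13.8°
tan(βl) = tan(13.8°) = 0.245
Z_in = Z_0·(Z_L + jZ_0·tanβl)/(Z_0 + jZ_L·tanβl)
     = 288·(588 + j70.7)/(288 + j144)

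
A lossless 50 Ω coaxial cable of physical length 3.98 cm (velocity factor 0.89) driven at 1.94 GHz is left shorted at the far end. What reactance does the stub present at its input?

λ = v/f = 0.89·c / 1.94 GHz = 0.138 m
βl = 2π·l/λ = 2π × 0.289 = 104°
tan(βl) = -3.98
For a shorted stub, Z_in = jZ_0·tan(βl)

X_in ≈ -199 Ω (capacitive)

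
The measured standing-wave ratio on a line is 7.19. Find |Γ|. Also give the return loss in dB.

|Γ| = (S − 1)/(S + 1) = (7.19 − 1)/(7.19 + 1) = 6.19/8.19
RL = −20·log₁₀|Γ| = −20·log₁₀(0.756)

|Γ| ≈ 0.756; return loss ≈ 2.43 dB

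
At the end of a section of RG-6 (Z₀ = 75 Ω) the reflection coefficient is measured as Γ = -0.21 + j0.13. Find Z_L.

Z_L = Z_0·(1 + Γ)/(1 − Γ) = 75·(0.79 + j0.13)/(1.21 − j0.13)

Z_L ≈ 47.6 + j13.2 Ω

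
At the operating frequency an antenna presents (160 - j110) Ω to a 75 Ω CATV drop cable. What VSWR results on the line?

Γ = (Z_L − Z_0)/(Z_L + Z_0) = (85 − j110)/(235 − j110)
|Γ| = 139/259 = 0.536
VSWR = (1 + |Γ|)/(1 − |Γ|) = 1.54/0.464

VSWR ≈ 3.31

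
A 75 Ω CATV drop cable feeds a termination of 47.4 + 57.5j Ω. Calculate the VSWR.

Γ = (Z_L − Z_0)/(Z_L + Z_0) = (-27.6 + j57.5)/(122.4 + j57.5)
|Γ| = 63.8/135 = 0.472
VSWR = (1 + |Γ|)/(1 − |Γ|) = 1.47/0.528

VSWR ≈ 2.79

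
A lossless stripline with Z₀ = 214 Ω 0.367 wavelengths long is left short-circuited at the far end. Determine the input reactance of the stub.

X_in ≈ -237 Ω (capacitive)

βl = 2π × 0.367 = 132°
tan(βl) = -1.11
For a short-circuited stub, Z_in = jZ_0·tan(βl)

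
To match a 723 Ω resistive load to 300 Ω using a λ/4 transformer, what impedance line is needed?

Z_qwt ≈ 466 Ω

Z_qwt = √(Z_0·R_L) = √(300 × 723) = √216900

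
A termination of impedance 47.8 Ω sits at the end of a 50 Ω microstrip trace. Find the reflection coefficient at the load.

Γ = (Z_L − Z_0)/(Z_L + Z_0) = (47.8 − 50)/(47.8 + 50) = -2.2/97.8

Γ = -0.0225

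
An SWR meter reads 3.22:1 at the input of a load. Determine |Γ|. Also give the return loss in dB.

|Γ| ≈ 0.526; return loss ≈ 5.58 dB

|Γ| = (S − 1)/(S + 1) = (3.22 − 1)/(3.22 + 1) = 2.22/4.22
RL = −20·log₁₀|Γ| = −20·log₁₀(0.526)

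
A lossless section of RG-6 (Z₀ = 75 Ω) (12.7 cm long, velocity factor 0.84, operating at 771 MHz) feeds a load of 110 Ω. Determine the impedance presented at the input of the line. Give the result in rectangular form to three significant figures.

Z_in ≈ 74.4 + j28.8 Ω

λ = v/f = 0.84·c / 771 MHz = 0.327 m
βl = 2π·l/λ = 2π × 0.389 = 140°
tan(βl) = tan(140°) = -0.843
Z_in = Z_0·(Z_L + jZ_0·tanβl)/(Z_0 + jZ_L·tanβl)
     = 75·(110 − j63.2)/(75 − j92.7)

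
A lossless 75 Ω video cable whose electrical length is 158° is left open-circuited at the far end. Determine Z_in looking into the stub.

Z_in ≈ +j186 Ω

tan(βl) = -0.404
For an open-circuited stub, Z_in = −jZ_0·cot(βl) = −jZ_0/tan(βl)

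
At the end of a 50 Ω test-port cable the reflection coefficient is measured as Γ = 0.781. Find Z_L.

Z_L ≈ 407 Ω

Z_L = Z_0·(1 + Γ)/(1 − Γ) = 50·(1.78)/(0.219)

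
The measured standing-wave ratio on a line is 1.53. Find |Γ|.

|Γ| = (S − 1)/(S + 1) = (1.53 − 1)/(1.53 + 1) = 0.53/2.53

|Γ| ≈ 0.209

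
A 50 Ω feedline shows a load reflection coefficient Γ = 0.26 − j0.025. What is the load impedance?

Z_L ≈ 85 − j4.56 Ω

Z_L = Z_0·(1 + Γ)/(1 − Γ) = 50·(1.26 − j0.025)/(0.74 + j0.025)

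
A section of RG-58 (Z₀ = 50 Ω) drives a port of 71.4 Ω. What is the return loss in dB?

RL ≈ 15.1 dB

Γ = (71.4 − 50)/(71.4 + 50) = 0.176
RL = −20·log₁₀|Γ| = −20·log₁₀(0.176)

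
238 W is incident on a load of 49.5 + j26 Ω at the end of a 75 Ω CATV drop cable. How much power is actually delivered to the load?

|Γ| = |(-25.5 + j26)/(124.5 + j26)| = 0.286
|Γ|² = 0.082
P_refl = |Γ|²·P_inc = 19.5 W, P_del = (1 − |Γ|²)·P_inc = 218 W

P_delivered ≈ 218 W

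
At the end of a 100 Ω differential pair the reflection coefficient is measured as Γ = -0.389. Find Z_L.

Z_L = Z_0·(1 + Γ)/(1 − Γ) = 100·(0.611)/(1.39)

Z_L ≈ 44 Ω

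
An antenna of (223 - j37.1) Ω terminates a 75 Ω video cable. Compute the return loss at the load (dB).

Γ = (148 − j37.1)/(298 − j37.1), |Γ| = 0.508
RL = −20·log₁₀|Γ| = −20·log₁₀(0.508)

RL ≈ 5.88 dB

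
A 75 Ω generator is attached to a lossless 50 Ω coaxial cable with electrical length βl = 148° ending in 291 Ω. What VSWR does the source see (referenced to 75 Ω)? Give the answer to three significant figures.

tan(βl) = -0.625
Z_in = Z_0·(Z_L + jZ_0·tanβl)/(Z_0 + jZ_L·tanβl) = 28.4 + j72.2 Ω
Γ_s = (Z_in − Z_s)/(Z_in + Z_s) = (-46.6 + j72.2)/(103 + j72.2), |Γ_s| = 0.681
VSWR = (1 + |Γ_s|)/(1 − |Γ_s|)

VSWR ≈ 5.27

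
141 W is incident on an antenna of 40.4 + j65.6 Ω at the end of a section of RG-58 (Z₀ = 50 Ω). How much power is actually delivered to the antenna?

P_delivered ≈ 91.3 W

|Γ| = |(-9.6 + j65.6)/(90.4 + j65.6)| = 0.594
|Γ|² = 0.352
P_refl = |Γ|²·P_inc = 49.7 W, P_del = (1 − |Γ|²)·P_inc = 91.3 W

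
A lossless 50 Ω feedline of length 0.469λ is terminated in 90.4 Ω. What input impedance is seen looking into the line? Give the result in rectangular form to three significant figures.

βl = 2π × 0.469 = 169°
tan(βl) = tan(169°) = -0.197
Z_in = Z_0·(Z_L + jZ_0·tanβl)/(Z_0 + jZ_L·tanβl)
     = 50·(90.4 − j9.86)/(50 − j17.8)

Z_in ≈ 83.3 + j19.9 Ω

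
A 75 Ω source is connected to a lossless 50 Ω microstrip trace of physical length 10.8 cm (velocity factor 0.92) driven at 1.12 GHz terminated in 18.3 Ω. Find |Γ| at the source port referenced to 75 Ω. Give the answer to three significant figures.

λ = v/f = 0.92·c / 1.12 GHz = 0.246 m
βl = 2π·l/λ = 2π × 0.438 = 158°
tan(βl) = -0.409
Z_in = Z_0·(Z_L + jZ_0·tanβl)/(Z_0 + jZ_L·tanβl) = 20.9 − j17.3 Ω
Γ_s = (Z_in − Z_s)/(Z_in + Z_s) = (-54.1 − j17.3)/(95.9 − j17.3), |Γ_s| = 0.583

|Γ| ≈ 0.583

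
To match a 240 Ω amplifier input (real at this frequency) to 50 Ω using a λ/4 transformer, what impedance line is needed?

Z_qwt = √(Z_0·R_L) = √(50 × 240) = √12000

Z_qwt ≈ 110 Ω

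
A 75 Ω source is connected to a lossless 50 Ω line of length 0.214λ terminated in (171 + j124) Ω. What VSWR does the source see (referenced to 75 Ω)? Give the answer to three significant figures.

VSWR ≈ 7.42

βl = 2π × 0.214 = 77°
tan(βl) = 4.35
Z_in = Z_0·(Z_L + jZ_0·tanβl)/(Z_0 + jZ_L·tanβl) = 10.7 − j18.6 Ω
Γ_s = (Z_in − Z_s)/(Z_in + Z_s) = (-64.3 − j18.6)/(85.7 − j18.6), |Γ_s| = 0.762
VSWR = (1 + |Γ_s|)/(1 − |Γ_s|)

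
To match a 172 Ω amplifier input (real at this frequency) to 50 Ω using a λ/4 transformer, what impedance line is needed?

Z_qwt = √(Z_0·R_L) = √(50 × 172) = √8600

Z_qwt ≈ 92.7 Ω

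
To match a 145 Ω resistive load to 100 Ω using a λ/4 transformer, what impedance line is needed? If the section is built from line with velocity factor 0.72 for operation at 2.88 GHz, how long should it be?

Z_qwt ≈ 120 Ω; length ≈ 1.88 cm

Z_qwt = √(Z_0·R_L) = √(100 × 145) = √14500
λ = 0.72·c/f = 0.075 m, so l = λ/4 = 0.0187 m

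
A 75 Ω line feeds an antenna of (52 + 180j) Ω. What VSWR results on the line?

Γ = (Z_L − Z_0)/(Z_L + Z_0) = (-23 + j180)/(127 + j180)
|Γ| = 181/220 = 0.824
VSWR = (1 + |Γ|)/(1 − |Γ|) = 1.82/0.176

VSWR ≈ 10.3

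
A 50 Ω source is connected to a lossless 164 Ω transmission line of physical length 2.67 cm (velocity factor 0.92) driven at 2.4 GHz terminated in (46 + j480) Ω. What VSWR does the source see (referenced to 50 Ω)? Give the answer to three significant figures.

VSWR ≈ 29

λ = v/f = 0.92·c / 2.4 GHz = 0.115 m
βl = 2π·l/λ = 2π × 0.232 = 83.6°
tan(βl) = 8.89
Z_in = Z_0·(Z_L + jZ_0·tanβl)/(Z_0 + jZ_L·tanβl) = 5.82 − j76.9 Ω
Γ_s = (Z_in − Z_s)/(Z_in + Z_s) = (-44.2 − j76.9)/(55.8 − j76.9), |Γ_s| = 0.933
VSWR = (1 + |Γ_s|)/(1 − |Γ_s|)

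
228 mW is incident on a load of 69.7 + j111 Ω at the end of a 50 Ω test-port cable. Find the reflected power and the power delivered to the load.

P_reflected ≈ 109 mW; P_delivered ≈ 119 mW

|Γ| = |(19.7 + j111)/(119.7 + j111)| = 0.691
|Γ|² = 0.477
P_refl = |Γ|²·P_inc = 109 mW, P_del = (1 − |Γ|²)·P_inc = 119 mW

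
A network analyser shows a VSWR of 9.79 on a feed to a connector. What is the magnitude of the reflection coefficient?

|Γ| ≈ 0.815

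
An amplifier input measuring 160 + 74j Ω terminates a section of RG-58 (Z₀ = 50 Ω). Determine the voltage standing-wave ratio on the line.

VSWR ≈ 3.94

Γ = (Z_L − Z_0)/(Z_L + Z_0) = (110 + j74)/(210 + j74)
|Γ| = 133/223 = 0.595
VSWR = (1 + |Γ|)/(1 − |Γ|) = 1.6/0.405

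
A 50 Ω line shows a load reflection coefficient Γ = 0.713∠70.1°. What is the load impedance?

Z_L ≈ 24 + j65.5 Ω

Z_L = Z_0·(1 + Γ)/(1 − Γ) = 50·(1.24 + j0.67)/(0.757 − j0.67)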